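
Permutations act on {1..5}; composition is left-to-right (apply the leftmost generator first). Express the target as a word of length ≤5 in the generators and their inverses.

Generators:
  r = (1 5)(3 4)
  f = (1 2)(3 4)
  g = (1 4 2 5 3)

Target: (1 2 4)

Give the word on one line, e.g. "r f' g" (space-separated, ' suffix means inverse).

  after g: (1 4 2 5 3)
  after g: (1 2 3 4 5)
  after r': (1 2 4)

g g r'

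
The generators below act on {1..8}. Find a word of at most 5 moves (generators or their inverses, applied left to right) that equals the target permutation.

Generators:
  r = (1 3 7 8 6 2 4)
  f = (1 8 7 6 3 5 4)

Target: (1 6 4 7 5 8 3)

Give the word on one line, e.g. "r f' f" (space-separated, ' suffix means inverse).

  after f: (1 8 7 6 3 5 4)
  after f: (1 7 3 4 8 6 5)
  after f: (1 6 4 7 5 8 3)

f f f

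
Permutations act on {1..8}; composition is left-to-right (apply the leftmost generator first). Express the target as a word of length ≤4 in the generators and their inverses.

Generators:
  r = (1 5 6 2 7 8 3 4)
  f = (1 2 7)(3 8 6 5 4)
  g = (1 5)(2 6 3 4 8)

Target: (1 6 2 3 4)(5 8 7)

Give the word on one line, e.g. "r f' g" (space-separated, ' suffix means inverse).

  after r': (1 4 3 8 7 2 6 5)
  after f': (1 5 7)(2 8)
  after r: (1 6 2 3 4)(5 8 7)

r' f' r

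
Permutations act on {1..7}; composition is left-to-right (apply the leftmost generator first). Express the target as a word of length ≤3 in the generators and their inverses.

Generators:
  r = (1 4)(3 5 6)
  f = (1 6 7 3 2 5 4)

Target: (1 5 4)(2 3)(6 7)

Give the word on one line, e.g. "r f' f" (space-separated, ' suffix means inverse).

f r r

  after f: (1 6 7 3 2 5 4)
  after r: (1 3 2 6 7 5)
  after r: (1 5 4)(2 3)(6 7)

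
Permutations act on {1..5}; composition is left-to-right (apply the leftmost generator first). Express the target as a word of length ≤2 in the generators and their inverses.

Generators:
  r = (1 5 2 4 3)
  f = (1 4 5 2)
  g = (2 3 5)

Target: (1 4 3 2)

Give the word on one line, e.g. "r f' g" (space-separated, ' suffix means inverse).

f g'

  after f: (1 4 5 2)
  after g': (1 4 3 2)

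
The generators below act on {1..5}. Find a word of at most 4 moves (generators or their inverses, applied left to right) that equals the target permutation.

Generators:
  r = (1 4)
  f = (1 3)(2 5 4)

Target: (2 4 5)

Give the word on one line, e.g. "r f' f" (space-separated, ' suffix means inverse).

  after f: (1 3)(2 5 4)
  after f: (2 4 5)

f f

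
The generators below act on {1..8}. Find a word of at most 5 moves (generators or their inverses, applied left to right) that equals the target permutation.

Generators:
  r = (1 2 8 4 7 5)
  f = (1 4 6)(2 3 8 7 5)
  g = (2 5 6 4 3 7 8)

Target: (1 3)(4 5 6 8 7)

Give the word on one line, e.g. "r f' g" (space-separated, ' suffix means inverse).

f' f' r g'

  after f': (1 6 4)(2 5 7 8 3)
  after f': (1 4 6)(2 7 3 5 8)
  after r: (1 7 3)(2 5 4 6)
  after g': (1 3)(4 5 6 8 7)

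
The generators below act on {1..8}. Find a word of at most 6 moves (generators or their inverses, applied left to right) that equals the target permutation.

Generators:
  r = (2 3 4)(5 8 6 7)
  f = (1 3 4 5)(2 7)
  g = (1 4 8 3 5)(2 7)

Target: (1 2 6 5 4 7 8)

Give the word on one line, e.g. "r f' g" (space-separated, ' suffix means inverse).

r r r f r'

  after r: (2 3 4)(5 8 6 7)
  after r: (2 4 3)(5 6)(7 8)
  after r: (5 7 6 8)
  after f: (1 3 4 5 2 7 6 8)
  after r': (1 2 6 5 4 7 8)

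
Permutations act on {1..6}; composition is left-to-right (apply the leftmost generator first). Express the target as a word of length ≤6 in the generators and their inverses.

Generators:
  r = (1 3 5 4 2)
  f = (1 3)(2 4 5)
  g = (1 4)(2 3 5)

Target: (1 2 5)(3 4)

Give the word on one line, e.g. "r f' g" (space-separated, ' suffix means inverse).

g' r' g' g'

  after g': (1 4)(2 5 3)
  after r': (1 5)(2 3 4)
  after g': (1 3)(4 5)
  after g': (1 2 5)(3 4)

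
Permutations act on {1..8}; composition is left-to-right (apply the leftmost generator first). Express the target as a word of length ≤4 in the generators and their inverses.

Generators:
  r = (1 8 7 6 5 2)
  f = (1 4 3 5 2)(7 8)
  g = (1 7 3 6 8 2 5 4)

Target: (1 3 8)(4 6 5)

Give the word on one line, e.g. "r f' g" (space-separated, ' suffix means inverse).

  after r: (1 8 7 6 5 2)
  after f': (1 7 6 3 4)
  after g: (1 3)(2 5 4 7 8)
  after r: (1 3 8)(4 6 5)

r f' g r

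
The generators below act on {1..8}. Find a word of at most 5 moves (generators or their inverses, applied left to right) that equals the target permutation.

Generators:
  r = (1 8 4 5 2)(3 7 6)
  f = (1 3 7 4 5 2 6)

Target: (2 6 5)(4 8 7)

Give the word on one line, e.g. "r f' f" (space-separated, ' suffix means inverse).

r' f f

  after r': (1 2 5 4 8)(3 6 7)
  after f: (1 6 4 8 3)
  after f: (2 6 5)(4 8 7)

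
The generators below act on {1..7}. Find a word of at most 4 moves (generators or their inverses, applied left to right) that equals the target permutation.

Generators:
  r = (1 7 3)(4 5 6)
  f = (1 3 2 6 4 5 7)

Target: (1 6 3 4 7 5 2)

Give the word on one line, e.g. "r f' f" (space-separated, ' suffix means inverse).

  after f': (1 7 5 4 6 2 3)
  after f': (1 5 6 3 7 4 2)
  after f': (1 4 3 5 2 7 6)
  after r': (1 6 3 4 7 5 2)

f' f' f' r'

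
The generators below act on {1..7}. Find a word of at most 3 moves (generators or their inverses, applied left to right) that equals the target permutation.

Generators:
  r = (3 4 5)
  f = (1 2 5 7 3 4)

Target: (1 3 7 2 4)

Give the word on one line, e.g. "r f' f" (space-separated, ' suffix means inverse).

  after r: (3 4 5)
  after f': (1 4 2)(5 7)
  after f': (1 3 7 2 4)

r f' f'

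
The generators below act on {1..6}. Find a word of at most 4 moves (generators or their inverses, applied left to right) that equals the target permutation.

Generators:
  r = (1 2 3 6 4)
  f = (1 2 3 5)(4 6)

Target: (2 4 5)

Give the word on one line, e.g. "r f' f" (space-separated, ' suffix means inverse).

r' r' f r

  after r': (1 4 6 3 2)
  after r': (1 6 2 4 3)
  after f: (1 4 5)(2 6 3)
  after r: (2 4 5)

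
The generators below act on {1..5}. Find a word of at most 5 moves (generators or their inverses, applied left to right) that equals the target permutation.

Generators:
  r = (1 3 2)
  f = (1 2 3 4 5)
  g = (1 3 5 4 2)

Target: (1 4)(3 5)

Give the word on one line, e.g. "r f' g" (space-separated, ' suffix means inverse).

f r r f

  after f: (1 2 3 4 5)
  after r: (3 4 5)
  after r: (1 3 4 5 2)
  after f: (1 4)(3 5)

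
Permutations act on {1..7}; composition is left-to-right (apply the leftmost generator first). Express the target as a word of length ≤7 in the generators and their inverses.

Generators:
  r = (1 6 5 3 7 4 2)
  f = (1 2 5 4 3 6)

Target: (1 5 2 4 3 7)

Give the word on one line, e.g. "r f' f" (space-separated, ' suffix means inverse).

r' f f r f

  after r': (1 2 4 7 3 5 6)
  after f: (1 5)(2 3 4 7 6)
  after f: (1 4 7)(2 6 5)
  after r: (1 2 5)(3 7 6)
  after f: (1 5 2 4 3 7)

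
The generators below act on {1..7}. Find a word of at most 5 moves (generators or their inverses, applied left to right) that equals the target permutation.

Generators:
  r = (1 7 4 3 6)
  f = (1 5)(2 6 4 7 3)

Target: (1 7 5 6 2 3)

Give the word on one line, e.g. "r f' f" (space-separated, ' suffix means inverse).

  after f': (1 5)(2 3 7 4 6)
  after f': (2 7 6 3 4)
  after r: (1 7)(2 4)
  after f': (1 4 3 7 5)(2 6)
  after r': (1 7 5 6 2 3)

f' f' r f' r'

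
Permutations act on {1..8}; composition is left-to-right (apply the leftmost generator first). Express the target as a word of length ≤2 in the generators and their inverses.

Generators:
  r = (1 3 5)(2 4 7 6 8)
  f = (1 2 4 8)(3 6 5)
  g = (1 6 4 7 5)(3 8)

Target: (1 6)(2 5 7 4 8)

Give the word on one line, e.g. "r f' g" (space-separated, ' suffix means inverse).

  after f': (1 8 4 2)(3 5 6)
  after r': (1 6)(2 5 7 4 8)

f' r'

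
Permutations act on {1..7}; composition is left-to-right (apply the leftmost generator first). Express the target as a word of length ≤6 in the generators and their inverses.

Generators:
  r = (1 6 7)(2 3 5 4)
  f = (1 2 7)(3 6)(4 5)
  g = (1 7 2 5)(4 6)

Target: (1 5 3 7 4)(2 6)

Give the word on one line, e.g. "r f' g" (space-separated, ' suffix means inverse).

  after r': (1 7 6)(2 4 5 3)
  after f: (2 5 6)(3 7)
  after f: (1 2 4 5 3)(6 7)
  after g: (1 5 3 7 4)(2 6)

r' f f g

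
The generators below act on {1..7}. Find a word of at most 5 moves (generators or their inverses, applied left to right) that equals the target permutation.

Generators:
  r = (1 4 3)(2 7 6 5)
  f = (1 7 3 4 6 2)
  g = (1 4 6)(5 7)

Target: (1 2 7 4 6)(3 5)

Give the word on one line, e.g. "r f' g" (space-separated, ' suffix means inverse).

r' g' f g' f'

  after r': (1 3 4)(2 5 6 7)
  after g': (1 3)(2 7)(4 6 5)
  after f: (1 4 2 3 7)(5 6)
  after g': (2 3 5 4)(6 7)
  after f': (1 2 7 4 6)(3 5)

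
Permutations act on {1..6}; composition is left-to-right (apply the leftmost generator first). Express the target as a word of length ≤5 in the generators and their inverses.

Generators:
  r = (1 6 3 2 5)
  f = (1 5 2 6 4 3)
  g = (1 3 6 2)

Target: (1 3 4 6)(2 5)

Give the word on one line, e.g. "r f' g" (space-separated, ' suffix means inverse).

  after f': (1 3 4 6 2 5)
  after r': (1 6 3 4)
  after g: (1 2)(3 4)
  after r': (1 3 4 6)(2 5)

f' r' g r'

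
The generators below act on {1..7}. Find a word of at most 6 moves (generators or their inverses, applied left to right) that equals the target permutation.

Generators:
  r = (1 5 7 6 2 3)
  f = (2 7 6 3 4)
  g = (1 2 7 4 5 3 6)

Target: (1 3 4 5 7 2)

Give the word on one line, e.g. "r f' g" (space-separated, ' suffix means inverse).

  after f': (2 4 3 6 7)
  after g: (1 2 5 3)(4 6)
  after g: (1 7 4)(2 3)(5 6)
  after r: (1 6 7 4 5 2)
  after f: (1 3 4 5 7 2)

f' g g r f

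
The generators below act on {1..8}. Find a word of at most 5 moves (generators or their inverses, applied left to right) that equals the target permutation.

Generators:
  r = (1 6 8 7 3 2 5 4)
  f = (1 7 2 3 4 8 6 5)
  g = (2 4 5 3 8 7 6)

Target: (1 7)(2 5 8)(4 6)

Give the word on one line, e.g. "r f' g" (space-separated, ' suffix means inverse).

r g' g' r

  after r: (1 6 8 7 3 2 5 4)
  after g': (1 7 5 2 4)(3 6)
  after g': (1 8 3 7 4)(5 6)
  after r: (1 7)(2 5 8)(4 6)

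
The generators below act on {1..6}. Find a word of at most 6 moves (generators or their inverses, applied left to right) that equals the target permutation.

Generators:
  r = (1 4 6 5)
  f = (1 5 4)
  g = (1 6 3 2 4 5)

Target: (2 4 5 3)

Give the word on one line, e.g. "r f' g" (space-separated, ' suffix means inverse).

r f r' g

  after r: (1 4 6 5)
  after f: (4 6)
  after r': (1 5 6)
  after g: (2 4 5 3)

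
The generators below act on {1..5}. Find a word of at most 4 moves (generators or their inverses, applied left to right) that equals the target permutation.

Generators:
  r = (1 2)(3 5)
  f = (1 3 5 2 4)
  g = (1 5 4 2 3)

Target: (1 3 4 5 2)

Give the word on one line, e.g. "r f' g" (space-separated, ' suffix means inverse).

  after g: (1 5 4 2 3)
  after f': (1 3 4 5 2)

g f'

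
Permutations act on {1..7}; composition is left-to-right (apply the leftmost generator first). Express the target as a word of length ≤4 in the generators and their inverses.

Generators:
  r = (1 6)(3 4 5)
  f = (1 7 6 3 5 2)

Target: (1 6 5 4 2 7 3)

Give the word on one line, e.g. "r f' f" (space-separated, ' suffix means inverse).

r r f f

  after r: (1 6)(3 4 5)
  after r: (3 5 4)
  after f: (1 7 6 3 2)(4 5)
  after f: (1 6 5 4 2 7 3)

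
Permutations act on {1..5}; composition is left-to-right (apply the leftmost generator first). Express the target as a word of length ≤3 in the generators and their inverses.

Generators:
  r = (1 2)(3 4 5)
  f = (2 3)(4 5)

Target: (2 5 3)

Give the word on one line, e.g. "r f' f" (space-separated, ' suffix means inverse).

  after f': (2 3)(4 5)
  after r: (1 2 4 3)
  after r: (2 5 3)

f' r r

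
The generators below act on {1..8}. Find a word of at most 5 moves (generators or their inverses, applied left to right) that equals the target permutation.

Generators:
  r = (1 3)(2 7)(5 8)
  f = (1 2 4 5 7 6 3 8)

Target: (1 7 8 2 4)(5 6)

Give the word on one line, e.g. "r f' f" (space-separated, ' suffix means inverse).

r' f' f' r r

  after r': (1 3)(2 7)(5 8)
  after f': (1 6 7)(2 5 3 8 4)
  after f': (1 7 8 2 4)(5 6)
  after r: (1 2 4 3)(5 6 8 7)
  after r: (1 7 8 2 4)(5 6)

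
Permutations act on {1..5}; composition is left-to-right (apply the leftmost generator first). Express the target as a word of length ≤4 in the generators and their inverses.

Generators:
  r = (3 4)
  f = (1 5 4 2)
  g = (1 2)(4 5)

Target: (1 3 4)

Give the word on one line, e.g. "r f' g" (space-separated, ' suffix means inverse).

g f' r'

  after g: (1 2)(4 5)
  after f': (1 4)
  after r': (1 3 4)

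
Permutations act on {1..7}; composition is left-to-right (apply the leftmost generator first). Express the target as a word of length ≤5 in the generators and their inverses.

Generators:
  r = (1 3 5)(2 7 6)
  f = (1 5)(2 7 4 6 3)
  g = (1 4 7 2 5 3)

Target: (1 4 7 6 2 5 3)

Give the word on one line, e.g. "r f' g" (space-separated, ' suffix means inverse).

  after r: (1 3 5)(2 7 6)
  after r: (1 5 3)(2 6 7)
  after f: (2 3 5)(4 6)
  after g: (1 4 6 7 2)
  after r': (1 4 7 6 2 5 3)

r r f g r'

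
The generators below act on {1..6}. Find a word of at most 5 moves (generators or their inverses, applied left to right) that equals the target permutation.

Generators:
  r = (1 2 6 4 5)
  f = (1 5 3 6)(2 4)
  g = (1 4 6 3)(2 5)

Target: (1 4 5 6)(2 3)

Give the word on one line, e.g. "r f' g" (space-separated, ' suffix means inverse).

  after g': (1 3 6 4)(2 5)
  after r': (1 3 2 4 5)
  after g: (2 6 3 5 4)
  after g: (1 4 5 6)(2 3)

g' r' g g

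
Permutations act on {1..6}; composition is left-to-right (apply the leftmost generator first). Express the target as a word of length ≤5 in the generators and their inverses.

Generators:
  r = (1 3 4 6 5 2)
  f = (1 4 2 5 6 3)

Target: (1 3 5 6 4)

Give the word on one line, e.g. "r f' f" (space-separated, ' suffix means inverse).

f f r r

  after f: (1 4 2 5 6 3)
  after f: (1 2 6)(3 4 5)
  after r: (2 5 4)(3 6)
  after r: (1 3 5 6 4)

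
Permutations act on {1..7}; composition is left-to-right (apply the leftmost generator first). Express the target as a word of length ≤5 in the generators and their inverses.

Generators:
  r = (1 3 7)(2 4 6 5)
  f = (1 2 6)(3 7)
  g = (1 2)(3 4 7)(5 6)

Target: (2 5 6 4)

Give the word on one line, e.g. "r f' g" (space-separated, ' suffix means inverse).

r r r

  after r: (1 3 7)(2 4 6 5)
  after r: (1 7 3)(2 6)(4 5)
  after r: (2 5 6 4)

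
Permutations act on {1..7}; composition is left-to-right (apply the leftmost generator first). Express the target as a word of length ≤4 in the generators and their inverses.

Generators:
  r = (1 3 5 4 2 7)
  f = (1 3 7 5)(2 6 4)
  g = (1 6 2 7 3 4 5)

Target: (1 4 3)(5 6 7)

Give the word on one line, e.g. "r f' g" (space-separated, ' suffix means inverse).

  after r': (1 7 2 4 5 3)
  after f': (1 3 5)(2 6)(4 7)
  after g: (1 4 3)(5 6 7)

r' f' g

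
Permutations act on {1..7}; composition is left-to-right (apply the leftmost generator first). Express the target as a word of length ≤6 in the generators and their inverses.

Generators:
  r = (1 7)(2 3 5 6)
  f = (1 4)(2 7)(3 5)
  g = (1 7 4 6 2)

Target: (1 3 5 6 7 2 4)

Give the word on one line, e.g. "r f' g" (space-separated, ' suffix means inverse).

f g' f r

  after f: (1 4)(2 7)(3 5)
  after g': (1 7 6 4 2)(3 5)
  after f: (1 2 4 7 6)
  after r: (1 3 5 6 7 2 4)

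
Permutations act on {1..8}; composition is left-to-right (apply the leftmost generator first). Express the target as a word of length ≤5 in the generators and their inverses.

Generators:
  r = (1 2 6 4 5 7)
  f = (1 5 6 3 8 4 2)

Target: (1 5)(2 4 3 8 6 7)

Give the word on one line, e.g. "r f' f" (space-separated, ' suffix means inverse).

r' f r'

  after r': (1 7 5 4 6 2)
  after f: (1 7 6)(2 5)(3 8 4)
  after r': (1 5)(2 4 3 8 6 7)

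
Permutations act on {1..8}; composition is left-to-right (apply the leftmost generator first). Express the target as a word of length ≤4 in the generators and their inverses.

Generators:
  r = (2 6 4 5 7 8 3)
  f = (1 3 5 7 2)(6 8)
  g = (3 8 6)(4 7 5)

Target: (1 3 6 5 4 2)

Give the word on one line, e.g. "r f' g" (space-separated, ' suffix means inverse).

  after g': (3 6 8)(4 5 7)
  after g': (3 8 6)(4 7 5)
  after f: (1 3 6 5 4 2)

g' g' f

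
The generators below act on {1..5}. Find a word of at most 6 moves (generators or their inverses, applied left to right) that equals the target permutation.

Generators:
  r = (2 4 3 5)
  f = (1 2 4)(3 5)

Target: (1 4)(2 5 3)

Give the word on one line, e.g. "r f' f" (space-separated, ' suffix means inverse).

r r f' r' f

  after r: (2 4 3 5)
  after r: (2 3)(4 5)
  after f': (1 4 3)(2 5)
  after r': (1 2 3)
  after f: (1 4)(2 5 3)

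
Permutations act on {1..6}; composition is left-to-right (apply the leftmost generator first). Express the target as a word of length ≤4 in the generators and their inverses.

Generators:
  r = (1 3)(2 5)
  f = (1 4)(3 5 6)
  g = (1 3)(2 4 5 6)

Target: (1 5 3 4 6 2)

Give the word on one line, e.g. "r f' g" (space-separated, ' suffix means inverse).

  after r': (1 3)(2 5)
  after g': (2 4)(5 6)
  after r: (1 3)(2 4 5 6)
  after f: (1 5 3 4 6 2)

r' g' r f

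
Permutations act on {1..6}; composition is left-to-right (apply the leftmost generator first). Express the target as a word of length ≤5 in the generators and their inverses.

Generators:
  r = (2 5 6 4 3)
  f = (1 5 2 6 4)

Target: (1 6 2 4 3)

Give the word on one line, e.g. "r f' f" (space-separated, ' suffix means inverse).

  after r: (2 5 6 4 3)
  after f: (1 5 4 3 6)
  after f: (1 2 6 5)(3 4)
  after f: (1 6 2 4 3)

r f f f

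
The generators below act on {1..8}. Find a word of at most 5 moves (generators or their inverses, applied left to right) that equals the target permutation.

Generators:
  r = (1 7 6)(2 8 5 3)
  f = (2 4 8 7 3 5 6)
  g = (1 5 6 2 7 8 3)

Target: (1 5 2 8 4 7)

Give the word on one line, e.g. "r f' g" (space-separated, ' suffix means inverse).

  after f': (2 6 5 3 7 8 4)
  after g': (1 3 2 5 8 4 6)
  after r': (1 5 2 8 4 7)

f' g' r'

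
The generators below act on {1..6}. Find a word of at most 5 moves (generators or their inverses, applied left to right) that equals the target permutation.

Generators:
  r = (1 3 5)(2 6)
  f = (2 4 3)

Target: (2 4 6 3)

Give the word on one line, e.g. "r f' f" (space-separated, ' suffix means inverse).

  after f': (2 3 4)
  after r: (1 3 4 6 2 5)
  after r: (1 5 3 4 2)
  after r: (2 3 4 6)
  after f': (2 4 6 3)

f' r r r f'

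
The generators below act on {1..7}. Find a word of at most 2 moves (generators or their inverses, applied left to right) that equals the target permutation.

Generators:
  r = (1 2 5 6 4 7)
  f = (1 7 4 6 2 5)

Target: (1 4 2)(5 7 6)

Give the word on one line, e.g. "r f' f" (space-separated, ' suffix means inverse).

f f

  after f: (1 7 4 6 2 5)
  after f: (1 4 2)(5 7 6)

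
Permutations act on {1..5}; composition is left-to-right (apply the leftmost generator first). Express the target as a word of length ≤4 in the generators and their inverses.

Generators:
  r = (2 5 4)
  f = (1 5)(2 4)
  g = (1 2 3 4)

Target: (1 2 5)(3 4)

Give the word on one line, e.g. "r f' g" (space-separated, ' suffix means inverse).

r g

  after r: (2 5 4)
  after g: (1 2 5)(3 4)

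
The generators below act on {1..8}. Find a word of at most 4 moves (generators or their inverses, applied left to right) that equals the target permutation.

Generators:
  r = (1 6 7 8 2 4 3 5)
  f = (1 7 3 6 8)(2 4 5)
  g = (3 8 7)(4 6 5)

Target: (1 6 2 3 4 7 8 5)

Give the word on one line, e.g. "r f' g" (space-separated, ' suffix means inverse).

  after g: (3 8 7)(4 6 5)
  after g: (3 7 8)(4 5 6)
  after r': (1 5)(2 8 4 3 6)
  after g': (1 6 2 3 4 7 8 5)

g g r' g'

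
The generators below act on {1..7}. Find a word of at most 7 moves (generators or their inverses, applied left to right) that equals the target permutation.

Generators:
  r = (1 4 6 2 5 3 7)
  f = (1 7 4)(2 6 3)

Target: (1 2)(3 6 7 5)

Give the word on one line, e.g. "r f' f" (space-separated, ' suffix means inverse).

f r f' r f'

  after f: (1 7 4)(2 6 3)
  after r: (3 5)(6 7)
  after f': (1 4 7 2 3 5 6)
  after r: (1 6 4)(2 7 5)
  after f': (1 2)(3 6 7 5)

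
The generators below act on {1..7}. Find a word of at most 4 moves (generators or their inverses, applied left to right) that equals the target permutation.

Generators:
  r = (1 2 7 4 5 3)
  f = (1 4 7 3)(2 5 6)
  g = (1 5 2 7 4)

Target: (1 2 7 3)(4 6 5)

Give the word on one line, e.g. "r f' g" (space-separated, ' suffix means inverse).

r' r' f'

  after r': (1 3 5 4 7 2)
  after r': (1 5 7)(2 3 4)
  after f': (1 2 7 3)(4 6 5)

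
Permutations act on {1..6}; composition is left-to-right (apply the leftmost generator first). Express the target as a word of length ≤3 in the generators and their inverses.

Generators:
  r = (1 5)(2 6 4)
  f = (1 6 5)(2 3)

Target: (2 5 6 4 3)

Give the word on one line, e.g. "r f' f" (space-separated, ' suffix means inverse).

r f

  after r: (1 5)(2 6 4)
  after f: (2 5 6 4 3)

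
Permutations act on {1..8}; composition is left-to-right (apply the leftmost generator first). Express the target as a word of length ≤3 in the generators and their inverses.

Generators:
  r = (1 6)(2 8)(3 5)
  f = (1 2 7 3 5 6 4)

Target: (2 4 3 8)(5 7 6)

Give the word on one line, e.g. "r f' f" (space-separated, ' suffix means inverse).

  after f': (1 4 6 5 3 7 2)
  after f': (1 6 3 2 4 5 7)
  after r: (2 4 3 8)(5 7 6)

f' f' r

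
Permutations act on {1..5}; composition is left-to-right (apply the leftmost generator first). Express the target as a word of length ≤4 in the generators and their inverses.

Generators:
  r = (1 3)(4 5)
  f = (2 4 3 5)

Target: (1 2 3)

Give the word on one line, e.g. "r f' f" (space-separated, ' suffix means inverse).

r f f

  after r: (1 3)(4 5)
  after f: (1 5 3)(2 4)
  after f: (1 2 3)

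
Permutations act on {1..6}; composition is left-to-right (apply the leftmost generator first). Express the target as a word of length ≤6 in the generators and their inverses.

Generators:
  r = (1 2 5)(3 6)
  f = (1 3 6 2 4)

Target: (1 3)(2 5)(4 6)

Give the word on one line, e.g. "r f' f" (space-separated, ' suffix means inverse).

  after r: (1 2 5)(3 6)
  after f: (1 4)(2 5 3)
  after f: (2 5 6)(3 4)
  after f: (1 3)(2 5)(4 6)

r f f f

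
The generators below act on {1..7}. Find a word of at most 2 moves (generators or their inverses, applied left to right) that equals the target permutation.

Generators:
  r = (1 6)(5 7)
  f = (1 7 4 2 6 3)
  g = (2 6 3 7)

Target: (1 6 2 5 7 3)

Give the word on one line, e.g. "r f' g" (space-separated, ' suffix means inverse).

g' r

  after g': (2 7 3 6)
  after r: (1 6 2 5 7 3)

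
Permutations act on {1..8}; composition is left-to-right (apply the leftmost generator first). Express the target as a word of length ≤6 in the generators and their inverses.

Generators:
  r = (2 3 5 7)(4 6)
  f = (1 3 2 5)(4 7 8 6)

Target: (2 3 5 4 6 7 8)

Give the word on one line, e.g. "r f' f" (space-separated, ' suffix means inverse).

  after r: (2 3 5 7)(4 6)
  after f: (1 3)(5 8 6 7)
  after r: (1 5 8 4 6 2 3)
  after f: (5 6)(7 8)
  after r: (2 3 5 4 6 7 8)

r f r f r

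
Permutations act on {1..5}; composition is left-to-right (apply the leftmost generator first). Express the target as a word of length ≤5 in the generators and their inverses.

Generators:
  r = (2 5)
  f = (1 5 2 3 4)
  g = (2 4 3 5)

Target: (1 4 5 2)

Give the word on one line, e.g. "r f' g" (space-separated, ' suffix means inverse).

f g' f r r

  after f: (1 5 2 3 4)
  after g': (1 3 2 4)
  after f: (1 4 5 2)
  after r: (1 4 2)
  after r: (1 4 5 2)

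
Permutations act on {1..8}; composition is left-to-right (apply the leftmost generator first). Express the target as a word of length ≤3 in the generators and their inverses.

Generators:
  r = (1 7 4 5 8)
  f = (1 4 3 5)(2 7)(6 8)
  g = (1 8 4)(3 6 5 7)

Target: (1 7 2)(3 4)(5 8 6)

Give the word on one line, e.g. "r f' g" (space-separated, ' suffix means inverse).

  after f: (1 4 3 5)(2 7)(6 8)
  after r': (1 7 2)(3 4)(5 8 6)

f r'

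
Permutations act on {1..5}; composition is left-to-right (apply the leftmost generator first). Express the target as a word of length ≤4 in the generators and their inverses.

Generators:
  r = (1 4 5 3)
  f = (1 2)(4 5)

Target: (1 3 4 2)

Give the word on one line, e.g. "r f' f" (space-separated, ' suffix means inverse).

r' f

  after r': (1 3 5 4)
  after f: (1 3 4 2)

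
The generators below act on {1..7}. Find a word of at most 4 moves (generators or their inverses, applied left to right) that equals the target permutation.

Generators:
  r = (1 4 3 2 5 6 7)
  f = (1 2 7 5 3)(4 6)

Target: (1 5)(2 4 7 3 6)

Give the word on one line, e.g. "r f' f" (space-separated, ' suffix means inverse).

r f r'

  after r: (1 4 3 2 5 6 7)
  after f: (1 6 5 4)(2 3 7)
  after r': (1 5)(2 4 7 3 6)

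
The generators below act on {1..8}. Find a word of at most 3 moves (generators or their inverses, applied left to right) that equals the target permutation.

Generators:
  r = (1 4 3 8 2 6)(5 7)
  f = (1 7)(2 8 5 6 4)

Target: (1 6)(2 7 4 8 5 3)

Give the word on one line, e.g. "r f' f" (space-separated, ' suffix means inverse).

f' r' f

  after f': (1 7)(2 4 6 5 8)
  after r': (1 5 3 4 2)(6 7)
  after f: (1 6)(2 7 4 8 5 3)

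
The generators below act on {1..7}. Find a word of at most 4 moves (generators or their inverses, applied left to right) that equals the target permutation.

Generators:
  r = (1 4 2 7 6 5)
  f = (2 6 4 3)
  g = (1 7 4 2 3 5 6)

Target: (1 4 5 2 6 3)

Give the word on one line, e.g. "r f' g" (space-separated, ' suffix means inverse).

r' r' g r

  after r': (1 5 6 7 2 4)
  after r': (1 6 2)(4 5 7)
  after g: (2 7)(3 5 4 6)
  after r: (1 4 5 2 6 3)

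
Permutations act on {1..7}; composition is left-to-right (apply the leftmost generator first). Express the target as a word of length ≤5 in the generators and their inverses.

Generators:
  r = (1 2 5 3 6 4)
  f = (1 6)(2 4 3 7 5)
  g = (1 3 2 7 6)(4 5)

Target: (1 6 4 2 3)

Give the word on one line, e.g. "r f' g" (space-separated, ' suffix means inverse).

r' f' g g

  after r': (1 4 6 3 5 2)
  after f': (1 2 6 4)(3 7)
  after g: (1 7 2)(3 6 5 4)
  after g: (1 6 4 2 3)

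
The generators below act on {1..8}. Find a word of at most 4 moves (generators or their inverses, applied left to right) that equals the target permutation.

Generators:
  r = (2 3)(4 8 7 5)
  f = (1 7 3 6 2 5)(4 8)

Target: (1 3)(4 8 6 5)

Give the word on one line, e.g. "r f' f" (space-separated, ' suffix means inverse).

r f f

  after r: (2 3)(4 8 7 5)
  after f: (1 7)(2 6)(3 5 8)
  after f: (1 3)(4 8 6 5)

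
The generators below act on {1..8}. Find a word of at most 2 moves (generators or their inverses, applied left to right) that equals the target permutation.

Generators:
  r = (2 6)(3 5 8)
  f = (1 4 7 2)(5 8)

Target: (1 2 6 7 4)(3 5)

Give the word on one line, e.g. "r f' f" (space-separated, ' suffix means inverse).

  after r': (2 6)(3 8 5)
  after f': (1 2 6 7 4)(3 5)

r' f'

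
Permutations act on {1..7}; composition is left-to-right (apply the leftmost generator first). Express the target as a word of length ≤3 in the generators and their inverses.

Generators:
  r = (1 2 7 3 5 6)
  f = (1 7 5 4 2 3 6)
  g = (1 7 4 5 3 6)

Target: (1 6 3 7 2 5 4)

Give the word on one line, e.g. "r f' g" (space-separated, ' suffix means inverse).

g r f

  after g: (1 7 4 5 3 6)
  after r: (1 3)(2 7 4 6)
  after f: (1 6 3 7 2 5 4)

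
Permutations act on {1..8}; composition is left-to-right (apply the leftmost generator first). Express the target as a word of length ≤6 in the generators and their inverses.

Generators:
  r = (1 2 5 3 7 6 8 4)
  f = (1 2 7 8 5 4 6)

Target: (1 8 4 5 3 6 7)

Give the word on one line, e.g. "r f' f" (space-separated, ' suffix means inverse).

  after f: (1 2 7 8 5 4 6)
  after r': (2 3 5 8)(4 7 6)
  after f: (1 2 3 4 8 7)
  after r: (1 5 3)(2 7)(6 8)
  after f': (1 8 4 5 3 6 7)

f r' f r f'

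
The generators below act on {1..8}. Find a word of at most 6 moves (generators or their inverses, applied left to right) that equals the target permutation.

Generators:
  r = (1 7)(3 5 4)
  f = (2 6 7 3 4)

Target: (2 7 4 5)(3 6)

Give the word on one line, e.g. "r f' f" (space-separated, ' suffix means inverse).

r r f f

  after r: (1 7)(3 5 4)
  after r: (3 4 5)
  after f: (2 6 7 3)(4 5)
  after f: (2 7 4 5)(3 6)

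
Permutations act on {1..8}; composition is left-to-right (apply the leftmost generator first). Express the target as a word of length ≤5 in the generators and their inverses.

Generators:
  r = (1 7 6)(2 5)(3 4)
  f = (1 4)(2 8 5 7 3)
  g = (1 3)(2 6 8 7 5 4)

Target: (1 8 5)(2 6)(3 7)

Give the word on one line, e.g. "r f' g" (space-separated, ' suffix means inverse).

  after g': (1 3)(2 4 5 7 8 6)
  after f: (1 2)(3 4 7 5)(6 8)
  after r': (1 5 4)(2 6 8 7)
  after f': (1 8 5)(2 6)(3 7)

g' f r' f'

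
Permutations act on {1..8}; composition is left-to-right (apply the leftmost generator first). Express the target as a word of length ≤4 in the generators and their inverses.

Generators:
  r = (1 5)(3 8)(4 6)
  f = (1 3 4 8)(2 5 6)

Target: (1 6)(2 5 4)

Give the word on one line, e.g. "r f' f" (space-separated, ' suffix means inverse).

r' f' f'

  after r': (1 5)(3 8)(4 6)
  after f': (1 2 6 3 4 5 8)
  after f': (1 6)(2 5 4)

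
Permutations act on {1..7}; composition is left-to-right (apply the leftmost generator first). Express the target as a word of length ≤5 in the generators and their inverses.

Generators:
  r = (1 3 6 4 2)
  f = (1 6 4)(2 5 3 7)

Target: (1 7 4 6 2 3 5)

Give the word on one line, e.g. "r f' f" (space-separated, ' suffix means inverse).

  after r: (1 3 6 4 2)
  after r: (1 6 2 3 4)
  after f: (1 4 6 5 3)(2 7)
  after r: (1 2 7)(5 6)
  after f': (1 7 4 6 2 3 5)

r r f r f'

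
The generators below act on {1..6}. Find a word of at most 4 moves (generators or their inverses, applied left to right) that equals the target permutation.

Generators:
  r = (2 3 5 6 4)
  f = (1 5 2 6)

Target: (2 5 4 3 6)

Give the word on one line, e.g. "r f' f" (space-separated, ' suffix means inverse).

r r

  after r: (2 3 5 6 4)
  after r: (2 5 4 3 6)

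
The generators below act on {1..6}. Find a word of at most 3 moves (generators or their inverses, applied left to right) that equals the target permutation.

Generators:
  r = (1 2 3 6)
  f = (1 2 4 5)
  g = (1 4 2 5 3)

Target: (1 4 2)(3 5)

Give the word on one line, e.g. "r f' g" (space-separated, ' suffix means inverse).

f g'

  after f: (1 2 4 5)
  after g': (1 4 2)(3 5)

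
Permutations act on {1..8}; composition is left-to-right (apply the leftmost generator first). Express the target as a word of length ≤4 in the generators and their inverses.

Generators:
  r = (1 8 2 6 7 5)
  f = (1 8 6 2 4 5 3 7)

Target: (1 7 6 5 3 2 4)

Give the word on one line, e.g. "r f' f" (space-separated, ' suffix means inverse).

r' f r' f

  after r': (1 5 7 6 2 8)
  after f: (1 3 7 2 6 4 5)
  after r': (1 3 6 4 7 8)
  after f: (1 7 6 5 3 2 4)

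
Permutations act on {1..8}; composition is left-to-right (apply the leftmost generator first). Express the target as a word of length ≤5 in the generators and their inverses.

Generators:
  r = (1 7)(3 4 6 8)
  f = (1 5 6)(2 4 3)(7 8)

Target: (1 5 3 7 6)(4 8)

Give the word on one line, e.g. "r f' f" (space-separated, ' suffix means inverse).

  after r: (1 7)(3 4 6 8)
  after f': (1 8 4 5)(2 3)(6 7)
  after f': (1 7 5 6 8 2 4)
  after r': (2 3 8)(4 7 5)
  after f: (1 5 3 7 6)(4 8)

r f' f' r' f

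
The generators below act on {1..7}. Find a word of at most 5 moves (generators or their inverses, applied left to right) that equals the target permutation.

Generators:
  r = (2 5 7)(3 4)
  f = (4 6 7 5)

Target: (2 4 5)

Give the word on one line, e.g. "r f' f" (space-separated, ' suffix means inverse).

f' r' r' f

  after f': (4 5 7 6)
  after r': (2 7 6 3 4)
  after r': (2 5)(4 7 6)
  after f: (2 4 5)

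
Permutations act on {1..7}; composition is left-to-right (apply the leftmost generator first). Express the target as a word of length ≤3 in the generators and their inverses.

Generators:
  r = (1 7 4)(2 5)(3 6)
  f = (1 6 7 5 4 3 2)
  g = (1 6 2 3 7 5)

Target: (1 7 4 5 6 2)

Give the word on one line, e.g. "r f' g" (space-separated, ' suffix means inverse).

g' f'

  after g': (1 5 7 3 2 6)
  after f': (1 7 4 5 6 2)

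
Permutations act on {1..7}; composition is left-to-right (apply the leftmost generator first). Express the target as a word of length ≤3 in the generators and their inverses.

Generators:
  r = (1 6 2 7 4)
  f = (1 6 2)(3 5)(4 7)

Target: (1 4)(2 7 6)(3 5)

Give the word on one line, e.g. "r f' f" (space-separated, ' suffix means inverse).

  after f': (1 2 6)(3 5)(4 7)
  after r: (1 7)(3 5)
  after r: (1 4)(2 7 6)(3 5)

f' r r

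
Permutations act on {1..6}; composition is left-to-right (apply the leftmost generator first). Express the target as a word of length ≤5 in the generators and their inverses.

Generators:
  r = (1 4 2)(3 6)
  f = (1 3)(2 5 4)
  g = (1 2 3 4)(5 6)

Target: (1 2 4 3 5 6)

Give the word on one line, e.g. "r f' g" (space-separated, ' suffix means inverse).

f' g' f' r

  after f': (1 3)(2 4 5)
  after g': (1 2 3 4 6 5)
  after f': (1 4 6 2)(3 5)
  after r: (1 2 4 3 5 6)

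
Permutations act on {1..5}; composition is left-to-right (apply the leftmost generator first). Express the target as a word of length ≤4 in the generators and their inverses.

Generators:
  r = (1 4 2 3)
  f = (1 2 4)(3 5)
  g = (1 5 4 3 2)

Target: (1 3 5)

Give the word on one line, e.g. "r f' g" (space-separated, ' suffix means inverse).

  after f: (1 2 4)(3 5)
  after r: (1 3 5)

f r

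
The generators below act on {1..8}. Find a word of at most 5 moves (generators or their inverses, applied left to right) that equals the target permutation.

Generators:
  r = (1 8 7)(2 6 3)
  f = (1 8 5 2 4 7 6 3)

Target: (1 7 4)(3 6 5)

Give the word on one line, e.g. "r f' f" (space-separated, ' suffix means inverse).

  after f': (1 3 6 7 4 2 5 8)
  after f': (1 6 4 5)(2 8 3 7)
  after r: (1 3)(2 7 6 4 5 8)
  after f': (1 6 2 4 8 5)
  after f': (1 7 4)(3 6 5)

f' f' r f' f'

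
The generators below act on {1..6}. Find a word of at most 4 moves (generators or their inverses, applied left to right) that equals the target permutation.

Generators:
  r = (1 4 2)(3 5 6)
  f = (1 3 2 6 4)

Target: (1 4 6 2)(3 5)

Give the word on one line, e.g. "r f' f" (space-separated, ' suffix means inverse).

  after f: (1 3 2 6 4)
  after f: (1 2 4 3 6)
  after r: (4 5 6)
  after r: (1 4 6 2)(3 5)

f f r r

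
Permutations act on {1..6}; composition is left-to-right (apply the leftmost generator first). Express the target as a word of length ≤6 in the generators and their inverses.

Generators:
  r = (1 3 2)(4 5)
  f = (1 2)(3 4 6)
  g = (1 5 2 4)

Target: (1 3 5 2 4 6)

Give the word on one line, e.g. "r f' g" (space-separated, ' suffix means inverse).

g f' f' r f'

  after g: (1 5 2 4)
  after f': (1 5)(2 3 6 4)
  after f': (1 5 2 6 3 4)
  after r: (1 4 3 5)(2 6)
  after f': (1 3 5 2 4 6)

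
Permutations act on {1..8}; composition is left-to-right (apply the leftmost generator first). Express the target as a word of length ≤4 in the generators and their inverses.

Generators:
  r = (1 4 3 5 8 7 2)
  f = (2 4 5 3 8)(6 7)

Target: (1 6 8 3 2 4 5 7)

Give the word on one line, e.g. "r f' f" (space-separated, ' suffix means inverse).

  after r': (1 2 7 8 5 3 4)
  after r': (1 7 5 4 2 8 3)
  after f': (1 6 7 4 8 5 2 3)
  after r': (1 6 8 3 2 4 5 7)

r' r' f' r'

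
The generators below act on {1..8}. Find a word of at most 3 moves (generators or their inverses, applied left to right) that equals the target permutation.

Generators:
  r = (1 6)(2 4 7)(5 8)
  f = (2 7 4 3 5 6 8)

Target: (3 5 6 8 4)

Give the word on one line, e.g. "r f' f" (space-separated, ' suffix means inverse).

f r' r'

  after f: (2 7 4 3 5 6 8)
  after r': (1 6 5)(2 4 3 8 7)
  after r': (3 5 6 8 4)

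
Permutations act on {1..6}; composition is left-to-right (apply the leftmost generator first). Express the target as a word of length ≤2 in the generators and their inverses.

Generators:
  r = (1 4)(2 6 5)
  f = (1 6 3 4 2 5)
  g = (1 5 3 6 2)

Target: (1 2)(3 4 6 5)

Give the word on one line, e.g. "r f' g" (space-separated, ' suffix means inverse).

r' f

  after r': (1 4)(2 5 6)
  after f: (1 2)(3 4 6 5)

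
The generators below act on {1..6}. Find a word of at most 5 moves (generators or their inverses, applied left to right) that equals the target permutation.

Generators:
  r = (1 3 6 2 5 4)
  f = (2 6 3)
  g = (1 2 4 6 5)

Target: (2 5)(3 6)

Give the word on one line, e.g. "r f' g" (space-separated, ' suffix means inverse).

r' f' r' g

  after r': (1 4 5 2 6 3)
  after f': (1 4 5 3)
  after r': (1 5)(2 6 3 4)
  after g: (2 5)(3 6)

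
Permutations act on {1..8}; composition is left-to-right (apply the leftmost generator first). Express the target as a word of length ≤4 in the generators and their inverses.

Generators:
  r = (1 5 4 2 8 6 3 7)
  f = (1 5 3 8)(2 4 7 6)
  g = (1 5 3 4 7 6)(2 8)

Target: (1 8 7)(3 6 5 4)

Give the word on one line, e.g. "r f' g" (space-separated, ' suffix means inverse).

f' r' g'

  after f': (1 8 3 5)(2 6 7 4)
  after r': (1 2 8 6 3)(5 7)
  after g': (1 8 7)(3 6 5 4)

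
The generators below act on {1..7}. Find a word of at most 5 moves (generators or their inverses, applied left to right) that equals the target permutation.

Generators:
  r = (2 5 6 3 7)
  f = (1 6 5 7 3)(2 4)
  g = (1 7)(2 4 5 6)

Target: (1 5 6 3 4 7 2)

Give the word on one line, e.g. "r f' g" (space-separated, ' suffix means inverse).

f g r f' r'

  after f: (1 6 5 7 3)(2 4)
  after g: (1 2 5)(3 7)
  after r: (1 5)(2 6 3)
  after f': (1 6 7 5 3 4 2)
  after r': (1 5 6 3 4 7 2)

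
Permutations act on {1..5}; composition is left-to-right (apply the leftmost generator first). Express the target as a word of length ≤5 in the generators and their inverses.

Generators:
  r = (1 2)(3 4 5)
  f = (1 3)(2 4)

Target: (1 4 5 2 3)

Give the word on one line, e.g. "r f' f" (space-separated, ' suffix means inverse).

r f r r r

  after r: (1 2)(3 4 5)
  after f: (1 4 5)(2 3)
  after r: (1 5 2 4 3)
  after r: (1 3 2 5)
  after r: (1 4 5 2 3)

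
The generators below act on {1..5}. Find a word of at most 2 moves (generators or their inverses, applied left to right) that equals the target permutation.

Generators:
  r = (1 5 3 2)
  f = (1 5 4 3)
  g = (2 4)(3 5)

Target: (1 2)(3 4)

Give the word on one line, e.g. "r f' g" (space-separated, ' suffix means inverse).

f' r

  after f': (1 3 4 5)
  after r: (1 2)(3 4)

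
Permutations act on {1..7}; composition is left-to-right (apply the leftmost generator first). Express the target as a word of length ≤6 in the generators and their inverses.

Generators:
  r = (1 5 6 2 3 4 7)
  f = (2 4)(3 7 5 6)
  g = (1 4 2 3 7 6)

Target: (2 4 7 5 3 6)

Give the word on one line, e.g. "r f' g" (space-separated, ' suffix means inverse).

r r f g r

  after r: (1 5 6 2 3 4 7)
  after r: (1 6 3 7 5 2 4)
  after f: (1 3 5 4)(6 7)
  after g: (1 7)(2 3 5)
  after r: (2 4 7 5 3 6)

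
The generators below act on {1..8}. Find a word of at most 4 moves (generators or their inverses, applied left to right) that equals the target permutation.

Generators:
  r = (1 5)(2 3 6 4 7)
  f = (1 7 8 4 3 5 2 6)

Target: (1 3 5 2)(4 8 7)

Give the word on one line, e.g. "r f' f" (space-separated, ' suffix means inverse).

r f r

  after r: (1 5)(2 3 6 4 7)
  after f: (1 2 5 7 6 3)(4 8)
  after r: (1 3 5 2)(4 8 7)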